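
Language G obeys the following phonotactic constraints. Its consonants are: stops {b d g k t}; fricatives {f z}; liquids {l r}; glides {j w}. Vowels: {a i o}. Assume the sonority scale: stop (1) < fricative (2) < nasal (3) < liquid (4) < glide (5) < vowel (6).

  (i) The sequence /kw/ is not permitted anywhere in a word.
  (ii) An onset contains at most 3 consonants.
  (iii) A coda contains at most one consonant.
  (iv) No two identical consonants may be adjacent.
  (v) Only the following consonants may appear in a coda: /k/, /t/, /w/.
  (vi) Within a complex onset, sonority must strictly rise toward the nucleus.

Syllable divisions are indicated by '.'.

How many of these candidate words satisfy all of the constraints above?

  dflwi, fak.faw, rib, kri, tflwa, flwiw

3

dflwi — violates constraint (ii): syllable 1 onset /dflw/ has 4 consonants (> 3) → not permitted
fak.faw — σ1 onset /f/, coda /k/ ok; σ2 onset /f/, coda /w/ ok → permitted
rib — violates constraint (v): syllable 1 coda contains /b/, which is not a licensed coda consonant → not permitted
kri — σ1 onset /kr/ (1→4 rises), coda /∅/ ok → permitted
tflwa — violates constraint (ii): syllable 1 onset /tflw/ has 4 consonants (> 3) → not permitted
flwiw — σ1 onset /flw/ (2→4→5 rises), coda /w/ ok → permitted
Permitted: fak.faw, kri, flwiw → 3.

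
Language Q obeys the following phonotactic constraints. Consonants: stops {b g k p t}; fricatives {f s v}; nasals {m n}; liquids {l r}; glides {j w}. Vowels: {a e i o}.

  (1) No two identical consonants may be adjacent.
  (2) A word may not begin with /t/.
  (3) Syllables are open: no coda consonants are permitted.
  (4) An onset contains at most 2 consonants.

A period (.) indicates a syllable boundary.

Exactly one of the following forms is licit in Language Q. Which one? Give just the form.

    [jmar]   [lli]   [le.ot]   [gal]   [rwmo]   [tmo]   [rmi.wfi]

[rmi.wfi]

[jmar] — violates constraint 3: syllable 1 coda /r/ has 1 consonant (> 0) → illicit
[lli] — violates constraint 1: adjacent identical consonants /ll/ → illicit
[le.ot] — violates constraint 3: syllable 2 coda /t/ has 1 consonant (> 0) → illicit
[gal] — violates constraint 3: syllable 1 coda /l/ has 1 consonant (> 0) → illicit
[rwmo] — violates constraint 4: syllable 1 onset /rwm/ has 3 consonants (> 2) → illicit
[tmo] — violates constraint 2: word begins with /t/ → illicit
[rmi.wfi] — σ1 onset /rm/ (2C), coda /∅/ ok; σ2 onset /wf/ (2C), coda /∅/ ok → licit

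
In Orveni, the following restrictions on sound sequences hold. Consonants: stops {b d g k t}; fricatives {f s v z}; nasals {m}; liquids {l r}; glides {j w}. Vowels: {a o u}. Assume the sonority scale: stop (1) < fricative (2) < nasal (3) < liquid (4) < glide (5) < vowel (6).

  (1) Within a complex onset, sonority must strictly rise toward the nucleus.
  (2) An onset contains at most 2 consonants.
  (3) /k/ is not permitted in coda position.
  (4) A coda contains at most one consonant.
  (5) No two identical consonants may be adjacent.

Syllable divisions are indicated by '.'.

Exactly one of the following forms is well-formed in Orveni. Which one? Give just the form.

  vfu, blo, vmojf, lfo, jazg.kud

vfu — violates constraint 1: syllable 1 onset /vf/: /v/ (fricative, 2) → /f/ (fricative, 2) does not rise → ill-formed
blo — σ1 onset /bl/ (1→4 rises), coda /∅/ ok → well-formed
vmojf — violates constraint 4: syllable 1 coda /jf/ has 2 consonants (> 1) → ill-formed
lfo — violates constraint 1: syllable 1 onset /lf/: /l/ (liquid, 4) → /f/ (fricative, 2) does not rise → ill-formed
jazg.kud — violates constraint 4: syllable 1 coda /zg/ has 2 consonants (> 1) → ill-formed

blo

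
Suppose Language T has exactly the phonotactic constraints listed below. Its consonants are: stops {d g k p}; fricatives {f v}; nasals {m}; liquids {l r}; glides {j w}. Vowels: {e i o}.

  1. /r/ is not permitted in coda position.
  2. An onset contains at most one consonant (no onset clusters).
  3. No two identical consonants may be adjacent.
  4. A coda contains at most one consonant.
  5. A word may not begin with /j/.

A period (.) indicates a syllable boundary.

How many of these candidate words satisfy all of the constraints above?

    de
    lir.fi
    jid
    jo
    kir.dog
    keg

de — σ1 onset /d/, coda /∅/ ok → well-formed
lir.fi — violates constraint 1: syllable 1 coda contains /r/ → ill-formed
jid — violates constraint 5: word begins with /j/ → ill-formed
jo — violates constraint 5: word begins with /j/ → ill-formed
kir.dog — violates constraint 1: syllable 1 coda contains /r/ → ill-formed
keg — σ1 onset /k/, coda /g/ ok → well-formed
Well-formed: de, keg → 2.

2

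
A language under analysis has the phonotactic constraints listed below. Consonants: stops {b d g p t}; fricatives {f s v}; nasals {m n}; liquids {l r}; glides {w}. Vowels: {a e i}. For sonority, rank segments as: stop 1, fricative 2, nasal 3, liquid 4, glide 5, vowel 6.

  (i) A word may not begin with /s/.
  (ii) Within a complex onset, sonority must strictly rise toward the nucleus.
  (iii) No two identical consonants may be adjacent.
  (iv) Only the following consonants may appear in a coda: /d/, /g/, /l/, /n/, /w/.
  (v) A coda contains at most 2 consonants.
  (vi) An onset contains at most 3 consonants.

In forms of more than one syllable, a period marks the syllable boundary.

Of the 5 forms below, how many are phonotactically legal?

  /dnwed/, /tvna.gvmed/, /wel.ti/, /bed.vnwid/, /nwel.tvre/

/dnwed/ — σ1 onset /dnw/ (1→3→5 rises), coda /d/ ok → phonotactically legal
/tvna.gvmed/ — σ1 onset /tvn/ (1→2→3 rises), coda /∅/ ok; σ2 onset /gvm/ (1→2→3 rises), coda /d/ ok → phonotactically legal
/wel.ti/ — σ1 onset /w/, coda /l/ ok; σ2 onset /t/, coda /∅/ ok → phonotactically legal
/bed.vnwid/ — σ1 onset /b/, coda /d/ ok; σ2 onset /vnw/ (2→3→5 rises), coda /d/ ok → phonotactically legal
/nwel.tvre/ — σ1 onset /nw/ (3→5 rises), coda /l/ ok; σ2 onset /tvr/ (1→2→4 rises), coda /∅/ ok → phonotactically legal
Phonotactically legal: /dnwed/, /tvna.gvmed/, /wel.ti/, /bed.vnwid/, /nwel.tvre/ → 5.

5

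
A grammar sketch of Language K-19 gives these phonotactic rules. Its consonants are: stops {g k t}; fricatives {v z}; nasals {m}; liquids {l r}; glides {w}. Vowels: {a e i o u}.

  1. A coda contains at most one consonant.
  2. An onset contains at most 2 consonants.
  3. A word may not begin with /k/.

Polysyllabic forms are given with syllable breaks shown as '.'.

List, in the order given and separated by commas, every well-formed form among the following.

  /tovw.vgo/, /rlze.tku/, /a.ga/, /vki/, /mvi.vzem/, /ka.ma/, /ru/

/tovw.vgo/ — violates constraint 1: syllable 1 coda /vw/ has 2 consonants (> 1) → ill-formed
/rlze.tku/ — violates constraint 2: syllable 1 onset /rlz/ has 3 consonants (> 2) → ill-formed
/a.ga/ — σ1 onset /∅/, coda /∅/ ok; σ2 onset /g/, coda /∅/ ok → well-formed
/vki/ — σ1 onset /vk/ (2C), coda /∅/ ok → well-formed
/mvi.vzem/ — σ1 onset /mv/ (2C), coda /∅/ ok; σ2 onset /vz/ (2C), coda /m/ ok → well-formed
/ka.ma/ — violates constraint 3: word begins with /k/ → ill-formed
/ru/ — σ1 onset /r/, coda /∅/ ok → well-formed

/a.ga/, /vki/, /mvi.vzem/, /ru/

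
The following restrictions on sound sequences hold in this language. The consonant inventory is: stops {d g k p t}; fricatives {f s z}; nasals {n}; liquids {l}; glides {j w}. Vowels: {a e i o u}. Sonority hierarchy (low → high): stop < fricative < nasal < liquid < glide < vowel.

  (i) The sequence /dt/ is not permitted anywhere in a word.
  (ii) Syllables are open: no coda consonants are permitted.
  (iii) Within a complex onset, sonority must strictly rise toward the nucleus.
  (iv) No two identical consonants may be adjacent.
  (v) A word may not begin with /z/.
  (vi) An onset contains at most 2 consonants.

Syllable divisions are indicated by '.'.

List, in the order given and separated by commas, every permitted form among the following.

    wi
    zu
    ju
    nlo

wi, ju, nlo

wi — σ1 onset /w/, coda /∅/ ok → permitted
zu — violates constraint (v): word begins with /z/ → not permitted
ju — σ1 onset /j/, coda /∅/ ok → permitted
nlo — σ1 onset /nl/ (3→4 rises), coda /∅/ ok → permitted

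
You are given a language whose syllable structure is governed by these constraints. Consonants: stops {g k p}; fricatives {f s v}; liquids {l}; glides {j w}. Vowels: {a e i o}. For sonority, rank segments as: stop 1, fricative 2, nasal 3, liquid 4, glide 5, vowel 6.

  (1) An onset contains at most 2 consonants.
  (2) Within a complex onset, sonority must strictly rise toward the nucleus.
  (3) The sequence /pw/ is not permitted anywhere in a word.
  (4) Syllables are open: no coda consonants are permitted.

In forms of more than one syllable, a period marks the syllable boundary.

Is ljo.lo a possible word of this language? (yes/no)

yes

ljo.lo — σ1 onset /lj/ (4→5 rises), coda /∅/ ok; σ2 onset /l/, coda /∅/ ok → licit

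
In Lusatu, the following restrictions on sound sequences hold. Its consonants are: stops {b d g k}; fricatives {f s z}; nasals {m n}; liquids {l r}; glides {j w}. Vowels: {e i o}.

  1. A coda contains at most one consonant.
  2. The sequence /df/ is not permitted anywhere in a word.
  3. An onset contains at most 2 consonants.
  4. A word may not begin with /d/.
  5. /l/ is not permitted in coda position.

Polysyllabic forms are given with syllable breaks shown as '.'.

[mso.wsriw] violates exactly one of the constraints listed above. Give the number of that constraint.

3

[mso.wsriw]: syllable 2 onset /wsr/ has 3 consonants (> 2).
This is a violation of constraint 3: "An onset contains at most 2 consonants."
The remaining constraints (1, 2, 4, 5) are satisfied.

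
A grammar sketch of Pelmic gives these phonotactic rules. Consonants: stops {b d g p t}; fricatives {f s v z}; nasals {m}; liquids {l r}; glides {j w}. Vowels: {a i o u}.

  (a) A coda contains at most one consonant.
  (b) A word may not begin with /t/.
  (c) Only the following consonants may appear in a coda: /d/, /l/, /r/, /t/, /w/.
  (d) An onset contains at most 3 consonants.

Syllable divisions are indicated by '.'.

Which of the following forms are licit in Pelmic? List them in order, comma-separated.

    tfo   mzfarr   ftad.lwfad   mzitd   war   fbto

tfo — violates constraint (b): word begins with /t/ → illicit
mzfarr — violates constraint (a): syllable 1 coda /rr/ has 2 consonants (> 1) → illicit
ftad.lwfad — σ1 onset /ft/ (2C), coda /d/ ok; σ2 onset /lwf/ (3C), coda /d/ ok → licit
mzitd — violates constraint (a): syllable 1 coda /td/ has 2 consonants (> 1) → illicit
war — σ1 onset /w/, coda /r/ ok → licit
fbto — σ1 onset /fbt/ (3C), coda /∅/ ok → licit

ftad.lwfad, war, fbto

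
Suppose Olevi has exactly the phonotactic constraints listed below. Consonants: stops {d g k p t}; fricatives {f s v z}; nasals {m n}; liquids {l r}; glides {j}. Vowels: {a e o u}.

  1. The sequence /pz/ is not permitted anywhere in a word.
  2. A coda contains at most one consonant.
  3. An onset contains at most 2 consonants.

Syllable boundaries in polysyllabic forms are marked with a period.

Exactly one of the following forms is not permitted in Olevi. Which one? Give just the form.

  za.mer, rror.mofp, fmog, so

rror.mofp

za.mer — σ1 onset /z/, coda /∅/ ok; σ2 onset /m/, coda /r/ ok → permitted
rror.mofp — violates constraint 2: syllable 2 coda /fp/ has 2 consonants (> 1) → not permitted
fmog — σ1 onset /fm/ (2C), coda /g/ ok → permitted
so — σ1 onset /s/, coda /∅/ ok → permitted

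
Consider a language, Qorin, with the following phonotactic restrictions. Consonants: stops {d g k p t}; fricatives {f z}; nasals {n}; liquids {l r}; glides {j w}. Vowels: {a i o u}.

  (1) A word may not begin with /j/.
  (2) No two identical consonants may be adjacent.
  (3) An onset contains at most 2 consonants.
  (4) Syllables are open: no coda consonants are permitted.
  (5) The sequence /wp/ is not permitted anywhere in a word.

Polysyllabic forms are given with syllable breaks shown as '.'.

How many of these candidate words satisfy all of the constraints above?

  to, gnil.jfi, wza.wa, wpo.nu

to — σ1 onset /t/, coda /∅/ ok → licit
gnil.jfi — violates constraint 4: syllable 1 coda /l/ has 1 consonant (> 0) → illicit
wza.wa — σ1 onset /wz/ (2C), coda /∅/ ok; σ2 onset /w/, coda /∅/ ok → licit
wpo.nu — violates constraint 5: contains banned sequence /wp/ → illicit
Licit: to, wza.wa → 2.

2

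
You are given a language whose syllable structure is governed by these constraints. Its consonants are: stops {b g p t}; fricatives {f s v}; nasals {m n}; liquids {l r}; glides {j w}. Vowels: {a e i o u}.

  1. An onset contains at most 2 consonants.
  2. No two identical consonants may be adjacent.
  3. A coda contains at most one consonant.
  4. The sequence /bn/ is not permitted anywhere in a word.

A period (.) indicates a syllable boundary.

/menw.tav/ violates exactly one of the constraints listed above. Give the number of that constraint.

/menw.tav/: syllable 1 coda /nw/ has 2 consonants (> 1).
This is a violation of constraint 3: "A coda contains at most one consonant."
The remaining constraints (1, 2, 4) are satisfied.

3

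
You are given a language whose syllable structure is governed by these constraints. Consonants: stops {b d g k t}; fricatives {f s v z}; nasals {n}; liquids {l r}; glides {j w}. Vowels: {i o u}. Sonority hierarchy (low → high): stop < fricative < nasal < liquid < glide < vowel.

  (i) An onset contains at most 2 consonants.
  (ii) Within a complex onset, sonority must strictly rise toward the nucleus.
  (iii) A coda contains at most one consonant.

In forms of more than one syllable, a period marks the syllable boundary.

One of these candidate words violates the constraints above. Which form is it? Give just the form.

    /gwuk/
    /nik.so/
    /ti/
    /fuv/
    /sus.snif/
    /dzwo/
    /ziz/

/dzwo/

/gwuk/ — σ1 onset /gw/ (1→5 rises), coda /k/ ok → permitted
/nik.so/ — σ1 onset /n/, coda /k/ ok; σ2 onset /s/, coda /∅/ ok → permitted
/ti/ — σ1 onset /t/, coda /∅/ ok → permitted
/fuv/ — σ1 onset /f/, coda /v/ ok → permitted
/sus.snif/ — σ1 onset /s/, coda /s/ ok; σ2 onset /sn/ (2→3 rises), coda /f/ ok → permitted
/dzwo/ — violates constraint (i): syllable 1 onset /dzw/ has 3 consonants (> 2) → not permitted
/ziz/ — σ1 onset /z/, coda /z/ ok → permitted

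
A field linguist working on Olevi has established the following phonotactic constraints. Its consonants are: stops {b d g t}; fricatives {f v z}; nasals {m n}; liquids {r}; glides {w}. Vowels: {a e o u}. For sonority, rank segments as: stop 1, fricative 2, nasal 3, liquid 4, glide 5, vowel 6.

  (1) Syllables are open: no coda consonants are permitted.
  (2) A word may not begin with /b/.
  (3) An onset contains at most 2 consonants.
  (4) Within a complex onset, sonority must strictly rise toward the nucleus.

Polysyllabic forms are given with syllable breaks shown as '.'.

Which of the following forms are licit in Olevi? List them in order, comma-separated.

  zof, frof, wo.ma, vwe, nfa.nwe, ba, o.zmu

wo.ma, vwe, o.zmu

zof — violates constraint 1: syllable 1 coda /f/ has 1 consonant (> 0) → illicit
frof — violates constraint 1: syllable 1 coda /f/ has 1 consonant (> 0) → illicit
wo.ma — σ1 onset /w/, coda /∅/ ok; σ2 onset /m/, coda /∅/ ok → licit
vwe — σ1 onset /vw/ (2→5 rises), coda /∅/ ok → licit
nfa.nwe — violates constraint 4: syllable 1 onset /nf/: /n/ (nasal, 3) → /f/ (fricative, 2) does not rise → illicit
ba — violates constraint 2: word begins with /b/ → illicit
o.zmu — σ1 onset /∅/, coda /∅/ ok; σ2 onset /zm/ (2→3 rises), coda /∅/ ok → licit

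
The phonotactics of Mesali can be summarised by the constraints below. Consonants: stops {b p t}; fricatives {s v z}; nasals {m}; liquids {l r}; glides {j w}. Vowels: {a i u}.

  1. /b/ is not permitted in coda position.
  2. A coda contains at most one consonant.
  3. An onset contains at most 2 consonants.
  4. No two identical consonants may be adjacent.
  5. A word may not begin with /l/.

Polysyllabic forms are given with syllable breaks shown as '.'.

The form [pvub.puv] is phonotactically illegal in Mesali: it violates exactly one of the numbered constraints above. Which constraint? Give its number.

1

[pvub.puv]: syllable 1 coda contains /b/.
This is a violation of constraint 1: "/b/ is not permitted in coda position."
The remaining constraints (2, 3, 4, 5) are satisfied.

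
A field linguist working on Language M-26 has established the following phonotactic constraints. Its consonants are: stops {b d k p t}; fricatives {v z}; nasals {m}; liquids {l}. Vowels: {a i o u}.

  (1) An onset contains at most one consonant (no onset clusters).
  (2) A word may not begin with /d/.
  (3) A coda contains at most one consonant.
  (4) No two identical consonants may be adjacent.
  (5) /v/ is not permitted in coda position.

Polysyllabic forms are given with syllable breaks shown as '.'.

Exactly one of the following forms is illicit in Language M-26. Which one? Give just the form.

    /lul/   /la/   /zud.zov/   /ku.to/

/lul/ — σ1 onset /l/, coda /l/ ok → licit
/la/ — σ1 onset /l/, coda /∅/ ok → licit
/zud.zov/ — violates constraint 5: syllable 2 coda contains /v/ → illicit
/ku.to/ — σ1 onset /k/, coda /∅/ ok; σ2 onset /t/, coda /∅/ ok → licit

/zud.zov/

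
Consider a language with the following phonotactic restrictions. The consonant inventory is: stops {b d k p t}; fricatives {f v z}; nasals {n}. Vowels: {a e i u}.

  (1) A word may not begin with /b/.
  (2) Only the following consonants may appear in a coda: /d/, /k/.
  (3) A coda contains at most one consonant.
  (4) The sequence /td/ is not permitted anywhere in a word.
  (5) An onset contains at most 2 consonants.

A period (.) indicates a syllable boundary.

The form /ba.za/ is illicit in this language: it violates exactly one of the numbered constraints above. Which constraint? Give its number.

/ba.za/: word begins with /b/.
This is a violation of constraint 1: "A word may not begin with /b/."
The remaining constraints (2, 3, 4, 5) are satisfied.

1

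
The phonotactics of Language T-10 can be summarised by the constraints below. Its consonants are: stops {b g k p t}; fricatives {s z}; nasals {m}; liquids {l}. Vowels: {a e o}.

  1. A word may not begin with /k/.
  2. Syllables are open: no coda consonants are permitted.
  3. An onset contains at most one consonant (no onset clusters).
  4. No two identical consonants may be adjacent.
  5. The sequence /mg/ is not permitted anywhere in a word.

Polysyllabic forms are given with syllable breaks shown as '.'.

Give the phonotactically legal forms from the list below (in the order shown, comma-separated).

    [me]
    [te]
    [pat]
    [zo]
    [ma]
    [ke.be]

[me] — σ1 onset /m/, coda /∅/ ok → phonotactically legal
[te] — σ1 onset /t/, coda /∅/ ok → phonotactically legal
[pat] — violates constraint 2: syllable 1 coda /t/ has 1 consonant (> 0) → phonotactically illegal
[zo] — σ1 onset /z/, coda /∅/ ok → phonotactically legal
[ma] — σ1 onset /m/, coda /∅/ ok → phonotactically legal
[ke.be] — violates constraint 1: word begins with /k/ → phonotactically illegal

[me], [te], [zo], [ma]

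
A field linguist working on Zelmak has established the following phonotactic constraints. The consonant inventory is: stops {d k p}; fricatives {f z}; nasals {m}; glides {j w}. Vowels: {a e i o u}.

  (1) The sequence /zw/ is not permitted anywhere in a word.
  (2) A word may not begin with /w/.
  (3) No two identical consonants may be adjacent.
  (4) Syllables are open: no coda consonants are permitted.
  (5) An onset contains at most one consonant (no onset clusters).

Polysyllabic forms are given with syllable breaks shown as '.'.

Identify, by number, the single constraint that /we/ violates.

2

/we/: word begins with /w/.
This is a violation of constraint 2: "A word may not begin with /w/."
The remaining constraints (1, 3, 4, 5) are satisfied.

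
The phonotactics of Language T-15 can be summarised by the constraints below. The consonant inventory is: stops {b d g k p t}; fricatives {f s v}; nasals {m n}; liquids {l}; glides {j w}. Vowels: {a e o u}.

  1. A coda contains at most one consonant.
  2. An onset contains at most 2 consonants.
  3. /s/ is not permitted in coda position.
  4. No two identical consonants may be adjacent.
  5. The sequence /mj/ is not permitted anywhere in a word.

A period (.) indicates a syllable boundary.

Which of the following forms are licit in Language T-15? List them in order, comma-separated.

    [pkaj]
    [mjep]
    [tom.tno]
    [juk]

[pkaj], [tom.tno], [juk]

[pkaj] — σ1 onset /pk/ (2C), coda /j/ ok → licit
[mjep] — violates constraint 5: contains banned sequence /mj/ → illicit
[tom.tno] — σ1 onset /t/, coda /m/ ok; σ2 onset /tn/ (2C), coda /∅/ ok → licit
[juk] — σ1 onset /j/, coda /k/ ok → licit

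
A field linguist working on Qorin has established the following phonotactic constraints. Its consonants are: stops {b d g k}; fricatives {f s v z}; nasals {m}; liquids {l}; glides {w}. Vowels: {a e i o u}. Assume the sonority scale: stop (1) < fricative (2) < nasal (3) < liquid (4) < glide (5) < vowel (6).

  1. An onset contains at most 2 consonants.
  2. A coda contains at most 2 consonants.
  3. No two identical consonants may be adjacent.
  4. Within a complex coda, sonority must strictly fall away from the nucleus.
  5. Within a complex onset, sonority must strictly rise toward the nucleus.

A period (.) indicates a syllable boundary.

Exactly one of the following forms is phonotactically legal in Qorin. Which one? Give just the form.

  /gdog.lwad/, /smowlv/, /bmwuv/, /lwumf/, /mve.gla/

/lwumf/

/gdog.lwad/ — violates constraint 5: syllable 1 onset /gd/: /g/ (stop, 1) → /d/ (stop, 1) does not rise → phonotactically illegal
/smowlv/ — violates constraint 2: syllable 1 coda /wlv/ has 3 consonants (> 2) → phonotactically illegal
/bmwuv/ — violates constraint 1: syllable 1 onset /bmw/ has 3 consonants (> 2) → phonotactically illegal
/lwumf/ — σ1 onset /lw/ (4→5 rises), coda /mf/ (3→2 falls) ok → phonotactically legal
/mve.gla/ — violates constraint 5: syllable 1 onset /mv/: /m/ (nasal, 3) → /v/ (fricative, 2) does not rise → phonotactically illegal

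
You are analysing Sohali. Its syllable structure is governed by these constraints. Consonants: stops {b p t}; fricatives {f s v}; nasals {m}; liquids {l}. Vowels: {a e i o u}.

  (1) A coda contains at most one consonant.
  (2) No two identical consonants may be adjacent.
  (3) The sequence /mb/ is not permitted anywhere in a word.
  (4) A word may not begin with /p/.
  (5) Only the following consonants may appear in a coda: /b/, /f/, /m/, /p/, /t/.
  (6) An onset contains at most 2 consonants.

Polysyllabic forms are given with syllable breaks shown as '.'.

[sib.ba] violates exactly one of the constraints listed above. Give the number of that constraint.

[sib.ba]: adjacent identical consonants /bb/.
This is a violation of constraint 2: "No two identical consonants may be adjacent."
The remaining constraints (1, 3, 4, 5, 6) are satisfied.

2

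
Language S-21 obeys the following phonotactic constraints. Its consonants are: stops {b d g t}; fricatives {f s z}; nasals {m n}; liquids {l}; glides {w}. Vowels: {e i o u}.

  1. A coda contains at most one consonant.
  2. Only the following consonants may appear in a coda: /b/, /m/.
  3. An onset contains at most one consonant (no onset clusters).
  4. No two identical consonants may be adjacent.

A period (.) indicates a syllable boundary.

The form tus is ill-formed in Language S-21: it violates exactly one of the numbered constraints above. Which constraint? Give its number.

tus: syllable 1 coda contains /s/, which is not a licensed coda consonant.
This is a violation of constraint 2: "Only the following consonants may appear in a coda: /b/, /m/."
The remaining constraints (1, 3, 4) are satisfied.

2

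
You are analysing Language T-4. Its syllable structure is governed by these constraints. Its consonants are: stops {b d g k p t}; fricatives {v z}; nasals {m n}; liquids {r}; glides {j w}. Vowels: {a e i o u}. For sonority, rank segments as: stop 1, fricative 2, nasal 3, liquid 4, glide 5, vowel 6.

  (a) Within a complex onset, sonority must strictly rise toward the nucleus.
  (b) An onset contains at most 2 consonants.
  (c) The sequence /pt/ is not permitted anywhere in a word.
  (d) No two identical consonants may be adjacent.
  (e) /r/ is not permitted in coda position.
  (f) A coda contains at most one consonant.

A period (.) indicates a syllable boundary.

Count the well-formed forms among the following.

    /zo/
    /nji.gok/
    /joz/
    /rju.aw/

4

/zo/ — σ1 onset /z/, coda /∅/ ok → well-formed
/nji.gok/ — σ1 onset /nj/ (3→5 rises), coda /∅/ ok; σ2 onset /g/, coda /k/ ok → well-formed
/joz/ — σ1 onset /j/, coda /z/ ok → well-formed
/rju.aw/ — σ1 onset /rj/ (4→5 rises), coda /∅/ ok; σ2 onset /∅/, coda /w/ ok → well-formed
Well-formed: /zo/, /nji.gok/, /joz/, /rju.aw/ → 4.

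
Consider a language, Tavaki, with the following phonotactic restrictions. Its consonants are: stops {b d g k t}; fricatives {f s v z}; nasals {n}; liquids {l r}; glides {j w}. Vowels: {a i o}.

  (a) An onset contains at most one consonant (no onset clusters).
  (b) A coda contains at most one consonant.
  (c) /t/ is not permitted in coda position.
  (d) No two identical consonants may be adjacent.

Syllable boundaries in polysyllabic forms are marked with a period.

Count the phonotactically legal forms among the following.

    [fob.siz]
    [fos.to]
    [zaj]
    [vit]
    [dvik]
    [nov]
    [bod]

[fob.siz] — σ1 onset /f/, coda /b/ ok; σ2 onset /s/, coda /z/ ok → phonotactically legal
[fos.to] — σ1 onset /f/, coda /s/ ok; σ2 onset /t/, coda /∅/ ok → phonotactically legal
[zaj] — σ1 onset /z/, coda /j/ ok → phonotactically legal
[vit] — violates constraint (c): syllable 1 coda contains /t/ → phonotactically illegal
[dvik] — violates constraint (a): syllable 1 onset /dv/ has 2 consonants (> 1) → phonotactically illegal
[nov] — σ1 onset /n/, coda /v/ ok → phonotactically legal
[bod] — σ1 onset /b/, coda /d/ ok → phonotactically legal
Phonotactically legal: [fob.siz], [fos.to], [zaj], [nov], [bod] → 5.

5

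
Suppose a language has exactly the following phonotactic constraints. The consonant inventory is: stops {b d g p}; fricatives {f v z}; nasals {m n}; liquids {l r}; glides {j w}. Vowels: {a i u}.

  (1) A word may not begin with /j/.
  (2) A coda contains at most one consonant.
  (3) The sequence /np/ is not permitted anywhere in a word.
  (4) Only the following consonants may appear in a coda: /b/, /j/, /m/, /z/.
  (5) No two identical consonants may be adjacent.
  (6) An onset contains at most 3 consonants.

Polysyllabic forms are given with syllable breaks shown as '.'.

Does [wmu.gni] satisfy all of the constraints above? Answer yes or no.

[wmu.gni] — σ1 onset /wm/ (2C), coda /∅/ ok; σ2 onset /gn/ (2C), coda /∅/ ok → permitted

yes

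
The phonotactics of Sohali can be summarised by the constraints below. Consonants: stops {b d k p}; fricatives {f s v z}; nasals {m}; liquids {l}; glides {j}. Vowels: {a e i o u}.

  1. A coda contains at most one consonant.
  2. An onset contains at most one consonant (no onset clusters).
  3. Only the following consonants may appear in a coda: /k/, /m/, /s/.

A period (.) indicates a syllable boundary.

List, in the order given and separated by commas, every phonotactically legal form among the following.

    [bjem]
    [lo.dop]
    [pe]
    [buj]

[pe]

[bjem] — violates constraint 2: syllable 1 onset /bj/ has 2 consonants (> 1) → phonotactically illegal
[lo.dop] — violates constraint 3: syllable 2 coda contains /p/, which is not a licensed coda consonant → phonotactically illegal
[pe] — σ1 onset /p/, coda /∅/ ok → phonotactically legal
[buj] — violates constraint 3: syllable 1 coda contains /j/, which is not a licensed coda consonant → phonotactically illegal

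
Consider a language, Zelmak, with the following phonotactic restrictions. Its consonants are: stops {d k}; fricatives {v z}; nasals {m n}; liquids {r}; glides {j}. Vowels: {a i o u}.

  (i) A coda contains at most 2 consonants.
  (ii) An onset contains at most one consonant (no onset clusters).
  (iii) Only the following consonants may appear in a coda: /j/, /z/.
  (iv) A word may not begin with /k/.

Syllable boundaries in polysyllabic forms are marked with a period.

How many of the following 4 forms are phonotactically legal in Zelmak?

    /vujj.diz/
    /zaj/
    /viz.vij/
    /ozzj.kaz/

/vujj.diz/ — σ1 onset /v/, coda /jj/ (2C) ok; σ2 onset /d/, coda /z/ ok → phonotactically legal
/zaj/ — σ1 onset /z/, coda /j/ ok → phonotactically legal
/viz.vij/ — σ1 onset /v/, coda /z/ ok; σ2 onset /v/, coda /j/ ok → phonotactically legal
/ozzj.kaz/ — violates constraint (i): syllable 1 coda /zzj/ has 3 consonants (> 2) → phonotactically illegal
Phonotactically legal: /vujj.diz/, /zaj/, /viz.vij/ → 3.

3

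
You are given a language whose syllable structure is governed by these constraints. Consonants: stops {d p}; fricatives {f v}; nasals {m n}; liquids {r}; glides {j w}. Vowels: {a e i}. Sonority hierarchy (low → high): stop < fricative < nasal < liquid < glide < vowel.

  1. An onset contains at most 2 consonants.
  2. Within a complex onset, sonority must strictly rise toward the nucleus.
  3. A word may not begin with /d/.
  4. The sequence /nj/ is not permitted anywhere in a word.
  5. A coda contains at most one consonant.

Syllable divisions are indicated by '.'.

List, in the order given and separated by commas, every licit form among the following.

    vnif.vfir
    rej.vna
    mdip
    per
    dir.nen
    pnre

rej.vna, per

vnif.vfir — violates constraint 2: syllable 2 onset /vf/: /v/ (fricative, 2) → /f/ (fricative, 2) does not rise → illicit
rej.vna — σ1 onset /r/, coda /j/ ok; σ2 onset /vn/ (2→3 rises), coda /∅/ ok → licit
mdip — violates constraint 2: syllable 1 onset /md/: /m/ (nasal, 3) → /d/ (stop, 1) does not rise → illicit
per — σ1 onset /p/, coda /r/ ok → licit
dir.nen — violates constraint 3: word begins with /d/ → illicit
pnre — violates constraint 1: syllable 1 onset /pnr/ has 3 consonants (> 2) → illicit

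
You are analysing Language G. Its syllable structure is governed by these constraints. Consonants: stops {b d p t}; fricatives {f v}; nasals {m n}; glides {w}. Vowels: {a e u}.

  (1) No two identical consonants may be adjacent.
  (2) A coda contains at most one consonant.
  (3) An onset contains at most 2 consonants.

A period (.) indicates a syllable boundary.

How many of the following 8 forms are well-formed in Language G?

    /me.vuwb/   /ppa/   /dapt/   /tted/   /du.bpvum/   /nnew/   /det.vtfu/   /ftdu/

/me.vuwb/ — violates constraint 2: syllable 2 coda /wb/ has 2 consonants (> 1) → ill-formed
/ppa/ — violates constraint 1: adjacent identical consonants /pp/ → ill-formed
/dapt/ — violates constraint 2: syllable 1 coda /pt/ has 2 consonants (> 1) → ill-formed
/tted/ — violates constraint 1: adjacent identical consonants /tt/ → ill-formed
/du.bpvum/ — violates constraint 3: syllable 2 onset /bpv/ has 3 consonants (> 2) → ill-formed
/nnew/ — violates constraint 1: adjacent identical consonants /nn/ → ill-formed
/det.vtfu/ — violates constraint 3: syllable 2 onset /vtf/ has 3 consonants (> 2) → ill-formed
/ftdu/ — violates constraint 3: syllable 1 onset /ftd/ has 3 consonants (> 2) → ill-formed
No form is well-formed → 0.

0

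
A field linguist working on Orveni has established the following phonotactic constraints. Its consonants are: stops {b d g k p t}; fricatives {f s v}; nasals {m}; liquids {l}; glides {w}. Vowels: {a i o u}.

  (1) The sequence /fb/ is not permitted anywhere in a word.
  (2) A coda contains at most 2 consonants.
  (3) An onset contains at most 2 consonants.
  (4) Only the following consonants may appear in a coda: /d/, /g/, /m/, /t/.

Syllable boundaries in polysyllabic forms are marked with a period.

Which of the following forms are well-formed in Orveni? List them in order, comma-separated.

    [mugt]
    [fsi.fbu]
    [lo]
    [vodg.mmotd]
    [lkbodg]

[mugt], [lo], [vodg.mmotd]

[mugt] — σ1 onset /m/, coda /gt/ (2C) ok → well-formed
[fsi.fbu] — violates constraint 1: contains banned sequence /fb/ → ill-formed
[lo] — σ1 onset /l/, coda /∅/ ok → well-formed
[vodg.mmotd] — σ1 onset /v/, coda /dg/ (2C) ok; σ2 onset /mm/ (2C), coda /td/ (2C) ok → well-formed
[lkbodg] — violates constraint 3: syllable 1 onset /lkb/ has 3 consonants (> 2) → ill-formed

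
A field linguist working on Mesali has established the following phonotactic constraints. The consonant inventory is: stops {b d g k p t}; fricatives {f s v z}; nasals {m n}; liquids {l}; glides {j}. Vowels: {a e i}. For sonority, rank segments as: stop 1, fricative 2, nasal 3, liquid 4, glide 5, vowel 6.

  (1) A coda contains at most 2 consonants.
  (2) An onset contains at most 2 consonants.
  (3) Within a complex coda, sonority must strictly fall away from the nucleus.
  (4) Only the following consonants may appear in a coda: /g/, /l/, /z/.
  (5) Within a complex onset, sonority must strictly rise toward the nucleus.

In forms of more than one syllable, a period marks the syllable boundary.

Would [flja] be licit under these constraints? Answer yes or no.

no

[flja] — violates constraint 2: syllable 1 onset /flj/ has 3 consonants (> 2) → illicit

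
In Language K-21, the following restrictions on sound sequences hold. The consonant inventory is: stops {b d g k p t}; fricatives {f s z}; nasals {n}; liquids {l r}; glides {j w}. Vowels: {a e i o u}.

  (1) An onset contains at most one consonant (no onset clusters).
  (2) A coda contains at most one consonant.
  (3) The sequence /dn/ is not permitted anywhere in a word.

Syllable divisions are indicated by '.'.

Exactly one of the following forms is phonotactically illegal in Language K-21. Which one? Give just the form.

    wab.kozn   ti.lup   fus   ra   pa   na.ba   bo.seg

wab.kozn — violates constraint 2: syllable 2 coda /zn/ has 2 consonants (> 1) → phonotactically illegal
ti.lup — σ1 onset /t/, coda /∅/ ok; σ2 onset /l/, coda /p/ ok → phonotactically legal
fus — σ1 onset /f/, coda /s/ ok → phonotactically legal
ra — σ1 onset /r/, coda /∅/ ok → phonotactically legal
pa — σ1 onset /p/, coda /∅/ ok → phonotactically legal
na.ba — σ1 onset /n/, coda /∅/ ok; σ2 onset /b/, coda /∅/ ok → phonotactically legal
bo.seg — σ1 onset /b/, coda /∅/ ok; σ2 onset /s/, coda /g/ ok → phonotactically legal

wab.kozn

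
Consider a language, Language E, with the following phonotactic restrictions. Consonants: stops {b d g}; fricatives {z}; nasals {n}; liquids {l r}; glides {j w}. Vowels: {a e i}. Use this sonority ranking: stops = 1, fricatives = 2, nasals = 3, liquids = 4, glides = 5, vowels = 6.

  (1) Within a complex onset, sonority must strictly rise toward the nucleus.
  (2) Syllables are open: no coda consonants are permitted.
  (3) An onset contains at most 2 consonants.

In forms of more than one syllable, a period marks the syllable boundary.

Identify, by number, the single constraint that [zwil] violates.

2

[zwil]: syllable 1 coda /l/ has 1 consonant (> 0).
This is a violation of constraint 2: "Syllables are open: no coda consonants are permitted."
The remaining constraints (1, 3) are satisfied.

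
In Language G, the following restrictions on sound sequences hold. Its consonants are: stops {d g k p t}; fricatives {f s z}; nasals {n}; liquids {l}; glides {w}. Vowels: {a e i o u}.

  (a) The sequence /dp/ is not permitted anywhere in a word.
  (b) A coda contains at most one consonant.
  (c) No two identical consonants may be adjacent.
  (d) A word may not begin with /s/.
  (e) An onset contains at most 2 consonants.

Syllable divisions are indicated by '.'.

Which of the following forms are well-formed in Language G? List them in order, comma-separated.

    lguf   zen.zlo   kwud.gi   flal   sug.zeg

lguf — σ1 onset /lg/ (2C), coda /f/ ok → well-formed
zen.zlo — σ1 onset /z/, coda /n/ ok; σ2 onset /zl/ (2C), coda /∅/ ok → well-formed
kwud.gi — σ1 onset /kw/ (2C), coda /d/ ok; σ2 onset /g/, coda /∅/ ok → well-formed
flal — σ1 onset /fl/ (2C), coda /l/ ok → well-formed
sug.zeg — violates constraint (d): word begins with /s/ → ill-formed

lguf, zen.zlo, kwud.gi, flal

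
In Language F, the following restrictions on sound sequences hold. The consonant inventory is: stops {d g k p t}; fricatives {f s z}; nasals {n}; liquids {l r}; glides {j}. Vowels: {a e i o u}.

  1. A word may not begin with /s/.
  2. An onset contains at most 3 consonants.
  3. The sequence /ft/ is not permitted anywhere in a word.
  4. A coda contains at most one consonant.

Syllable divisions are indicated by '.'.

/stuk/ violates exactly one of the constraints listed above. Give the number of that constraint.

/stuk/: word begins with /s/.
This is a violation of constraint 1: "A word may not begin with /s/."
The remaining constraints (2, 3, 4) are satisfied.

1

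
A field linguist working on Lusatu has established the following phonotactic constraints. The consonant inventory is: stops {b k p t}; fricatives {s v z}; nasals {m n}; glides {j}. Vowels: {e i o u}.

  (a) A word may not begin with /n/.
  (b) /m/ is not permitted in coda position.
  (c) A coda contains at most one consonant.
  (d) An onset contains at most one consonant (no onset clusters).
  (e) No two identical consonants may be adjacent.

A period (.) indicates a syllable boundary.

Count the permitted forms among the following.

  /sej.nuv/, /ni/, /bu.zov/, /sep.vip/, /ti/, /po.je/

5

/sej.nuv/ — σ1 onset /s/, coda /j/ ok; σ2 onset /n/, coda /v/ ok → permitted
/ni/ — violates constraint (a): word begins with /n/ → not permitted
/bu.zov/ — σ1 onset /b/, coda /∅/ ok; σ2 onset /z/, coda /v/ ok → permitted
/sep.vip/ — σ1 onset /s/, coda /p/ ok; σ2 onset /v/, coda /p/ ok → permitted
/ti/ — σ1 onset /t/, coda /∅/ ok → permitted
/po.je/ — σ1 onset /p/, coda /∅/ ok; σ2 onset /j/, coda /∅/ ok → permitted
Permitted: /sej.nuv/, /bu.zov/, /sep.vip/, /ti/, /po.je/ → 5.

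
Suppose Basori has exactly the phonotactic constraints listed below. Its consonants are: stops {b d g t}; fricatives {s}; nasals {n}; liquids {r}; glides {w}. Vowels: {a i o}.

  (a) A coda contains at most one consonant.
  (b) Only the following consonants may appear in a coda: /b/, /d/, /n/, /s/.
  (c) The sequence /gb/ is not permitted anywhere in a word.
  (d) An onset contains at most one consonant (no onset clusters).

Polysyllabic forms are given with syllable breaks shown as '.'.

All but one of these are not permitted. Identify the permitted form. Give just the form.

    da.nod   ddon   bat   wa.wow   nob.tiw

da.nod

da.nod — σ1 onset /d/, coda /∅/ ok; σ2 onset /n/, coda /d/ ok → permitted
ddon — violates constraint (d): syllable 1 onset /dd/ has 2 consonants (> 1) → not permitted
bat — violates constraint (b): syllable 1 coda contains /t/, which is not a licensed coda consonant → not permitted
wa.wow — violates constraint (b): syllable 2 coda contains /w/, which is not a licensed coda consonant → not permitted
nob.tiw — violates constraint (b): syllable 2 coda contains /w/, which is not a licensed coda consonant → not permitted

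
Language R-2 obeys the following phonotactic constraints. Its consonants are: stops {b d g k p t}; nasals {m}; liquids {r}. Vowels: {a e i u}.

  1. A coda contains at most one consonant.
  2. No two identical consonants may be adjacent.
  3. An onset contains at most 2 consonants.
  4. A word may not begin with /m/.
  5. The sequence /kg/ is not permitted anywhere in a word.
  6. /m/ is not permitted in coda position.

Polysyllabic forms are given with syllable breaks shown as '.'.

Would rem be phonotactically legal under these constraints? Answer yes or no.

rem — violates constraint 6: syllable 1 coda contains /m/ → phonotactically illegal

no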